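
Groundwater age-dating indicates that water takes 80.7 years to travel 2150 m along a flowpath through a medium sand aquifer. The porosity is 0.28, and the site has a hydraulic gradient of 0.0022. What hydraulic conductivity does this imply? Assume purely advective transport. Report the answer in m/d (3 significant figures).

9.29 m/d

t = 80.7 years = 29460 d
v = L / t = 2150 / 29460 = 0.07299 m/d
K = v · n / i = 0.07299 × 0.28 / 0.0022 = 9.29 m/d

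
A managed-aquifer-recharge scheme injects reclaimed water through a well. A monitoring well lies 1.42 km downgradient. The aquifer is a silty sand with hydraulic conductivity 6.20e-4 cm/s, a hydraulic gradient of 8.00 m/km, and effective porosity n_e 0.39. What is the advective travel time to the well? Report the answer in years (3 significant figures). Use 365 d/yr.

354 years

K = 6.20e-4 cm/s × 864 = 0.5357 m/d
q = Ki = 0.5357 × 0.0080 = 0.004285 m/d
v_s = q/n_e = 0.004285/0.39 = 0.01099 m/d
L = 1.42 km = 1420 m
t = L / v = 1420 / 0.01099 = 129200 d
   = 129200 / 365 = 354 yr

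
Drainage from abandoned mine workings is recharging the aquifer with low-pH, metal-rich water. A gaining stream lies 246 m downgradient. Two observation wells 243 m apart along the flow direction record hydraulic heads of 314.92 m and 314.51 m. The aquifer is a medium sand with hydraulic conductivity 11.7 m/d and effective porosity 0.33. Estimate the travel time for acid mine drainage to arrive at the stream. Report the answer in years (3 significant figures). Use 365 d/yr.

Hydraulic gradient i = (314.92 − 314.51) / 243 = 0.41 / 243 = 0.001687
q = Ki = 11.7 × 0.001687 = 0.01974 m/d
v_s = q/n_e = 0.01974/0.33 = 0.05982 m/d
t = L / v = 246 / 0.05982 = 4112 d
   = 4112 / 365 = 11.3 yr

11.3 years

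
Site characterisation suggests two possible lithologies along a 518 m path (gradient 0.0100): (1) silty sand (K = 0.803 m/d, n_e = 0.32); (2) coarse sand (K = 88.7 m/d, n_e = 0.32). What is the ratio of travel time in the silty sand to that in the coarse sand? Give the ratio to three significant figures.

110

Unit 1 (silty sand): v = 0.803×0.010/0.32 = 0.02509 m/d, t = 518/0.02509 = 20640 d
Unit 2 (coarse sand): v = 88.7×0.010/0.32 = 2.772 m/d, t = 518/2.772 = 186.9 d
t(silty sand) / t(coarse sand) = 20640/186.9 = 110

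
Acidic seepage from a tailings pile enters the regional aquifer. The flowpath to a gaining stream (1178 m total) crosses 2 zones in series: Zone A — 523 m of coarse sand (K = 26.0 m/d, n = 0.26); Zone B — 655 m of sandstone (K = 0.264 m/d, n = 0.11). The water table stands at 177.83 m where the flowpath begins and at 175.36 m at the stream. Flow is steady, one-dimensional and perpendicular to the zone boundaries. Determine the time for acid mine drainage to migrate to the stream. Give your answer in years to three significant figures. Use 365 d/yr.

Total head drop ΔH = 177.83 − 175.36 = 2.47 m
Steady 1-D flow in series ⇒ the Darcy flux q is identical in every zone and the zone head losses add (resistances L/K in series).
Σ(L/K) = 523/26.0 + 655/0.264 = 20.12 + 2481 = 2501 d
q = ΔH / Σ(L/K) = 2.47 / 2501 = 9.875e-4 m/d (same in every zone)
Zone A: v = q/n = 9.875e-4/0.26 = 0.003798 m/d → t_A = 523/0.003798 = 137700 d
Zone B: v = q/n = 9.875e-4/0.11 = 0.008978 m/d → t_B = 655/0.008978 = 72960 d
Total t = 137700 + 72960 = 210700 d
   = 210700 / 365 = 577 yr

577 years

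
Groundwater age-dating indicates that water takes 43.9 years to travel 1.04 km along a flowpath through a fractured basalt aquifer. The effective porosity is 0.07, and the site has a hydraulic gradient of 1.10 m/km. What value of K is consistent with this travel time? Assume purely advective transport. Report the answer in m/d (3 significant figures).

4.13 m/d

t = 43.9 years = 16020 d
L = 1.04 km = 1040 m
v = L / t = 1040 / 16020 = 0.06490 m/d
K = v · n / i = 0.06490 × 0.07 / 0.0011 = 4.13 m/d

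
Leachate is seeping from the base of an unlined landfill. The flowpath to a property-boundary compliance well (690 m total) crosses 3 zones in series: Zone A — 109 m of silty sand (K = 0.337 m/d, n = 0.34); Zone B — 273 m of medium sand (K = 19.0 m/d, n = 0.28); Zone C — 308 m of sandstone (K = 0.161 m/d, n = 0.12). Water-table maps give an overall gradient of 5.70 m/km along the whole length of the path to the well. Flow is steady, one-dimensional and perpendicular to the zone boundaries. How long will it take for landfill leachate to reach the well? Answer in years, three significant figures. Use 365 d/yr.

Continuity: the same q passes through each zone, so ΔH = q·Σ(L_j/K_j) — the zones act as resistances in series.
Σ(L/K) = 109/0.337 + 273/19.0 + 308/0.161 = 323.4 + 14.37 + 1913 = 2251 d
K_eq = L_total / Σ(L/K) = 690 / 2251 = 0.3066 m/d
q = K_eq · i = 0.3066 × 0.0057 = 0.001747 m/d (same in every zone)
Zone A: v = q/n = 0.001747/0.34 = 0.005139 m/d → t_A = 109/0.005139 = 21210 d
Zone B: v = q/n = 0.001747/0.28 = 0.006240 m/d → t_B = 273/0.006240 = 43750 d
Zone C: v = q/n = 0.001747/0.12 = 0.01456 m/d → t_C = 308/0.01456 = 21150 d
Total t = 21210 + 43750 + 21150 = 86110 d
   = 86110 / 365 = 236 yr

236 years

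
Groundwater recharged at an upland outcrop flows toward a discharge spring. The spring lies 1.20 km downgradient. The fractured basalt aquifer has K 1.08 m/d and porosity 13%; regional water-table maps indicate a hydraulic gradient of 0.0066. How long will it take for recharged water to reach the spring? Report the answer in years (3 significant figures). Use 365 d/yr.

q = Ki = 1.08 × 0.0066 = 0.007128 m/d
Average linear velocity = 0.007128 / 0.13 = 0.05483 m/d
L = 1.20 km = 1200 m
t = L / v = 1200 / 0.05483 = 21890 d
   = 21890 / 365 = 60.0 yr

60.0 years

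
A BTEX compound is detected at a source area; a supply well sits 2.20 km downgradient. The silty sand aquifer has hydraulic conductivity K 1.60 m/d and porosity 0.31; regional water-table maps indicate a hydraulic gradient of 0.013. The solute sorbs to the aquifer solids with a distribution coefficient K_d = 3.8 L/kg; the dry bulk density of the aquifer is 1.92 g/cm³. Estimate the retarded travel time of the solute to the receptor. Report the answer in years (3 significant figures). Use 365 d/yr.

2200 years

Specific discharge q = 1.60 × 0.013 = 0.02080 m/d
v_s = q/n_e = 0.02080/0.31 = 0.06710 m/d
Retardation R = 1 + ρ_b·K_d/n = 1 + 1.92×3.8/0.31 = 24.54
Contaminant velocity v_c = v/R = 0.06710/24.54 = 0.002735 m/d
L = 2.20 km = 2200 m
t = L/v_c = 2200/0.002735 = 804500 d
   = 804500/365 = 2200 yr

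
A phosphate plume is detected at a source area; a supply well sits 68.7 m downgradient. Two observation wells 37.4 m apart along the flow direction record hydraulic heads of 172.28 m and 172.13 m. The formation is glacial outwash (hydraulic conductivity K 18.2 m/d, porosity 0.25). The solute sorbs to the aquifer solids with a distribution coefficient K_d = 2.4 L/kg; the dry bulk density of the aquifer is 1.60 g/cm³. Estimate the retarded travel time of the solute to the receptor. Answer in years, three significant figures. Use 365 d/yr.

Hydraulic gradient i = (172.28 − 172.13) / 37.4 = 0.15 / 37.4 = 0.004011
q = Ki = 18.2 × 0.004011 = 0.07299 m/d
Average linear velocity = 0.07299 / 0.25 = 0.2920 m/d
Retardation R = 1 + ρ_b·K_d/n = 1 + 1.60×2.4/0.25 = 16.36
Contaminant velocity v_c = v/R = 0.2920/16.36 = 0.01785 m/d
t = L/v_c = 68.7/0.01785 = 3849 d
   = 3849/365 = 10.5 yr

10.5 years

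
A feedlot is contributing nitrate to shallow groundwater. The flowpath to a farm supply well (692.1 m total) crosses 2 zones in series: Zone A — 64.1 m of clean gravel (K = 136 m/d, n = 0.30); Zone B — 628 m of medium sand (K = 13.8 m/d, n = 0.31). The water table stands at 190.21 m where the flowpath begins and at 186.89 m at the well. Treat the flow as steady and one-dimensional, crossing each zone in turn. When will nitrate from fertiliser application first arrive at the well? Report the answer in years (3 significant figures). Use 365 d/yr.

Total head drop ΔH = 190.21 − 186.89 = 3.32 m
Continuity: the same q passes through each zone, so ΔH = q·Σ(L_j/K_j) — the zones act as resistances in series.
Σ(L/K) = 64.1/136 + 628/13.8 = 0.4713 + 45.51 = 45.98 d
q = ΔH / Σ(L/K) = 3.32 / 45.98 = 0.07221 m/d (same in every zone)
Zone A: v = q/n = 0.07221/0.30 = 0.2407 m/d → t_A = 64.1/0.2407 = 266.3 d
Zone B: v = q/n = 0.07221/0.31 = 0.2329 m/d → t_B = 628/0.2329 = 2696 d
Total t = 266.3 + 2696 = 2962 d
   = 2962 / 365 = 8.12 yr

8.12 years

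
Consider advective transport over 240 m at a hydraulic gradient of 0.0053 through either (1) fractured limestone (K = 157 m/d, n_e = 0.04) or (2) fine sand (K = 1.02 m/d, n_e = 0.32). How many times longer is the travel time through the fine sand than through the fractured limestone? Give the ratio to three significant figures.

Unit 1 (fractured limestone): v = 157×0.0053/0.04 = 20.80 m/d, t = 240/20.80 = 11.54 d
Unit 2 (fine sand): v = 1.02×0.0053/0.32 = 0.01689 m/d, t = 240/0.01689 = 14210 d
t(fine sand) / t(fractured limestone) = 14210/11.54 = 1230

1230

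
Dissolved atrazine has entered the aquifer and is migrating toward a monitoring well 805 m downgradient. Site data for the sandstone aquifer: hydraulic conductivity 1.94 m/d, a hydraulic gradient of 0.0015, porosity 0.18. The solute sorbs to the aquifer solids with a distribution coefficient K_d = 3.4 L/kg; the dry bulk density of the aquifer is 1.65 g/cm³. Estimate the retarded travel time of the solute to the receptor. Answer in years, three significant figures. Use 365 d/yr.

4390 years

Specific discharge q = 1.94 × 0.0015 = 0.002910 m/d
Seepage velocity v = q / n = 0.002910 / 0.18 = 0.01617 m/d
Retardation R = 1 + ρ_b·K_d/n = 1 + 1.65×3.4/0.18 = 32.17
Contaminant velocity v_c = v/R = 0.01617/32.17 = 5.026e-4 m/d
t = L/v_c = 805/5.026e-4 = 1.602e6 d
   = 1.602e6/365 = 4390 yr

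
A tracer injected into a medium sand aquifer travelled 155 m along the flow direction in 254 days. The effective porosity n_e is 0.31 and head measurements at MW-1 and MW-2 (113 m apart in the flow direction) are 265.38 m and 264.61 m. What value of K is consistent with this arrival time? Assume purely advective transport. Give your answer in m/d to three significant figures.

Hydraulic gradient i = (265.38 − 264.61) / 113 = 0.77 / 113 = 0.006814
v = L / t = 155 / 254 = 0.6102 m/d
K = v · n / i = 0.6102 × 0.31 / 0.006814 = 27.8 m/d

27.8 m/d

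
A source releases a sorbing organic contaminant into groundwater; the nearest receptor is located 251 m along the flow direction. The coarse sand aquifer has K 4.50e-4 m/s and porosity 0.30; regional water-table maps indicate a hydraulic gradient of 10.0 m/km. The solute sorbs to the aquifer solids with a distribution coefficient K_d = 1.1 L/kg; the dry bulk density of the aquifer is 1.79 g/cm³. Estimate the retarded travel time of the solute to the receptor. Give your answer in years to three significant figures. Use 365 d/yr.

4.01 years

K = 4.50e-4 m/s × 86400 s/d = 38.88 m/d
Darcy flux q = K·i = 38.88 × 0.010 = 0.3888 m/d
Seepage velocity v = q / n = 0.3888 / 0.30 = 1.296 m/d
Retardation R = 1 + ρ_b·K_d/n = 1 + 1.79×1.1/0.30 = 7.563
Contaminant velocity v_c = v/R = 1.296/7.563 = 0.1714 m/d
t = L/v_c = 251/0.1714 = 1465 d
   = 1465/365 = 4.01 yr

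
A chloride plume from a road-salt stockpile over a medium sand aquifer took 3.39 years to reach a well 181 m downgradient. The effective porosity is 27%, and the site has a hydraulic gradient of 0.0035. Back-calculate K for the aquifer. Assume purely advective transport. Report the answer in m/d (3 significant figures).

11.3 m/d

t = 3.39 years = 1237 d
v = L / t = 181 / 1237 = 0.1463 m/d
K = v · n / i = 0.1463 × 0.27 / 0.0035 = 11.3 m/d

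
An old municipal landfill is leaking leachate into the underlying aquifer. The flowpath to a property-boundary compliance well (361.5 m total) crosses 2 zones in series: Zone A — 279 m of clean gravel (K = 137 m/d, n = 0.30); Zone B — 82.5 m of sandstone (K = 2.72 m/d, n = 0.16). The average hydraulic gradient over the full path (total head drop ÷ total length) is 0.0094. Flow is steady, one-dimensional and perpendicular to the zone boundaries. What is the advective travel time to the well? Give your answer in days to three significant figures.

923 days

For zones in series the flux q is common to all zones; the equivalent conductivity is the harmonic (thickness-weighted) mean, K_eq = L_total / Σ(L_j/K_j).
Σ(L/K) = 279/137 + 82.5/2.72 = 2.036 + 30.33 = 32.37 d
K_eq = L_total / Σ(L/K) = 361.5 / 32.37 = 11.17 m/d
q = K_eq · i = 11.17 × 0.0094 = 0.1050 m/d (same in every zone)
Zone A: v = q/n = 0.1050/0.30 = 0.3500 m/d → t_A = 279/0.3500 = 797.3 d
Zone B: v = q/n = 0.1050/0.16 = 0.6562 m/d → t_B = 82.5/0.6562 = 125.7 d
Total t = 797.3 + 125.7 = 923.0 d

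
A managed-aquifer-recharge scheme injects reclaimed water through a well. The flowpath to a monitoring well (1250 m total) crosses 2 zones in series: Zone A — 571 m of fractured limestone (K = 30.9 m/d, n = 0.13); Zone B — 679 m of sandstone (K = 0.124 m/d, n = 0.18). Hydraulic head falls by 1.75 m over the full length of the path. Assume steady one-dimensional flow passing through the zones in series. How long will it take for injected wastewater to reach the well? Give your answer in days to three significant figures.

Steady 1-D flow in series ⇒ the Darcy flux q is identical in every zone and the zone head losses add (resistances L/K in series).
Σ(L/K) = 571/30.9 + 679/0.124 = 18.48 + 5476 = 5494 d
q = ΔH / Σ(L/K) = 1.75 / 5494 = 3.185e-4 m/d (same in every zone)
Zone A: v = q/n = 3.185e-4/0.13 = 0.002450 m/d → t_A = 571/0.002450 = 233100 d
Zone B: v = q/n = 3.185e-4/0.18 = 0.001770 m/d → t_B = 679/0.001770 = 383700 d
Total t = 233100 + 383700 = 616800 d

617000 days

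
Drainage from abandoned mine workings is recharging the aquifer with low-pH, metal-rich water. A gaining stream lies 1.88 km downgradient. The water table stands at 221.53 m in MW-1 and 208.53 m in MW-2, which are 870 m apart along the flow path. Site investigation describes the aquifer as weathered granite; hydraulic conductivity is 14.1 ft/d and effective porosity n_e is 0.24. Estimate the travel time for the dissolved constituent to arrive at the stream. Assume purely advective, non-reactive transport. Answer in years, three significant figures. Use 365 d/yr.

Hydraulic gradient i = (221.53 − 208.53) / 870 = 13.00 / 870 = 0.01494
K = 14.1 ft/d × 0.3048 = 4.298 m/d
Specific discharge q = 4.298 × 0.01494 = 0.06422 m/d
v = Ki/n = 4.298·0.01494/0.24 = 0.2676 m/d
L = 1.88 km = 1880 m
t = L / v = 1880 / 0.2676 = 7026 d
   = 7026 / 365 = 19.2 yr

19.2 years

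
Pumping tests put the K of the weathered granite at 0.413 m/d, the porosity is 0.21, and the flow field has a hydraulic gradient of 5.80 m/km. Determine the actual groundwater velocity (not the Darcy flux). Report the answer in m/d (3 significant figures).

0.0114 m/d

q = Ki = 0.413 × 0.0058 = 0.002395 m/d
Seepage velocity v = q / n = 0.002395 / 0.21 = 0.01141 m/d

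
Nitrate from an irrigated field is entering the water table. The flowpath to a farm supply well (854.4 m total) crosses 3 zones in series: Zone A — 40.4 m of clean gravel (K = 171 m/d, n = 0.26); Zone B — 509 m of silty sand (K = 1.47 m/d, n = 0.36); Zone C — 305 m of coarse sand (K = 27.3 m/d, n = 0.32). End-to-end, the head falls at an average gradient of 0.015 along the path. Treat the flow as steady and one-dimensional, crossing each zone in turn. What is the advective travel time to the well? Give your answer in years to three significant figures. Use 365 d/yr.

Steady 1-D flow in series ⇒ the Darcy flux q is identical in every zone and the zone head losses add (resistances L/K in series).
Σ(L/K) = 40.4/171 + 509/1.47 + 305/27.3 = 0.2363 + 346.3 + 11.17 = 357.7 d
K_eq = L_total / Σ(L/K) = 854.4 / 357.7 = 2.389 m/d
q = K_eq · i = 2.389 × 0.015 = 0.03583 m/d (same in every zone)
Zone A: v = q/n = 0.03583/0.26 = 0.1378 m/d → t_A = 40.4/0.1378 = 293.1 d
Zone B: v = q/n = 0.03583/0.36 = 0.09953 m/d → t_B = 509/0.09953 = 5114 d
Zone C: v = q/n = 0.03583/0.32 = 0.1120 m/d → t_C = 305/0.1120 = 2724 d
Total t = 293.1 + 5114 + 2724 = 8131 d
   = 8131 / 365 = 22.3 yr

22.3 years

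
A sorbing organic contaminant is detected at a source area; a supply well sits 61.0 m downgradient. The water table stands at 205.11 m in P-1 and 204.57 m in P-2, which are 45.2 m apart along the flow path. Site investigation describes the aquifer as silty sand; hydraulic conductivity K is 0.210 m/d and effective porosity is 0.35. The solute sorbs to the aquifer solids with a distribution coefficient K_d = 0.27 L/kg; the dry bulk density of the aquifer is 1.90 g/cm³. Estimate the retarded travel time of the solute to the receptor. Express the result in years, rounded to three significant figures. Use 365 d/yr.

Hydraulic gradient i = (205.11 − 204.57) / 45.2 = 0.54 / 45.2 = 0.01195
Darcy flux q = K·i = 0.210 × 0.01195 = 0.002509 m/d
Seepage velocity v = q / n = 0.002509 / 0.35 = 0.007168 m/d
Retardation R = 1 + ρ_b·K_d/n = 1 + 1.90×0.27/0.35 = 2.466
Contaminant velocity v_c = v/R = 0.007168/2.466 = 0.002907 m/d
t = L/v_c = 61.0/0.002907 = 20980 d
   = 20980/365 = 57.5 yr

57.5 years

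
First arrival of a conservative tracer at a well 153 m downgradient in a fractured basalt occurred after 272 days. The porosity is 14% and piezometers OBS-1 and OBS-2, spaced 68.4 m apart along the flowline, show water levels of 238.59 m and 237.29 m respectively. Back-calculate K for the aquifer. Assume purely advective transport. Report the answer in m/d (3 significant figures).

4.14 m/d

Hydraulic gradient i = (238.59 − 237.29) / 68.4 = 1.30 / 68.4 = 0.01901
v = L / t = 153 / 272 = 0.5625 m/d
K = v · n / i = 0.5625 × 0.14 / 0.01901 = 4.14 m/d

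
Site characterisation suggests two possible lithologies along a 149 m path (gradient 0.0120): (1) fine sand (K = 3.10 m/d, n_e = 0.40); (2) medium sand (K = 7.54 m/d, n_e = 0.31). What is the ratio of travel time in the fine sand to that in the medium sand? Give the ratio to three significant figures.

3.14

Unit 1 (fine sand): v = 3.10×0.012/0.40 = 0.09300 m/d, t = 149/0.09300 = 1602 d
Unit 2 (medium sand): v = 7.54×0.012/0.31 = 0.2919 m/d, t = 149/0.2919 = 510.5 d
t(fine sand) / t(medium sand) = 1602/510.5 = 3.14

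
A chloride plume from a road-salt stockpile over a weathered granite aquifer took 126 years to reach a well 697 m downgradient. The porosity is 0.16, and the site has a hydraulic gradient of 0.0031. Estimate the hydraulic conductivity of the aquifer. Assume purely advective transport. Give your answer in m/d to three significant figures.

t = 126 years = 45990 d
v = L / t = 697 / 45990 = 0.01516 m/d
K = v · n / i = 0.01516 × 0.16 / 0.0031 = 0.782 m/d

0.782 m/d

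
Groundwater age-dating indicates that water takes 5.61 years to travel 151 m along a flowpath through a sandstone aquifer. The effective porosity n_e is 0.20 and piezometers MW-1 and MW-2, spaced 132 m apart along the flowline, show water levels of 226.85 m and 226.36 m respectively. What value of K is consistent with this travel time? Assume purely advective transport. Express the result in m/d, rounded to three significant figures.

3.97 m/d

Hydraulic gradient i = (226.85 − 226.36) / 132 = 0.49 / 132 = 0.003712
t = 5.61 years = 2048 d
v = L / t = 151 / 2048 = 0.07374 m/d
K = v · n / i = 0.07374 × 0.20 / 0.003712 = 3.97 m/d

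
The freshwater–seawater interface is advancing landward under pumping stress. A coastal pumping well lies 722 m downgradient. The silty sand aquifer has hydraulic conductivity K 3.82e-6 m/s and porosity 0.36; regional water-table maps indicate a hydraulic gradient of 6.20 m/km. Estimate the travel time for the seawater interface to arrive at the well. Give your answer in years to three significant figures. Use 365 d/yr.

348 years

K = 3.82e-6 m/s × 86400 s/d = 0.3300 m/d
q = Ki = 0.3300 × 0.0062 = 0.002046 m/d
v_s = q/n_e = 0.002046/0.36 = 0.005684 m/d
t = L / v = 722 / 0.005684 = 127000 d
   = 127000 / 365 = 348 yr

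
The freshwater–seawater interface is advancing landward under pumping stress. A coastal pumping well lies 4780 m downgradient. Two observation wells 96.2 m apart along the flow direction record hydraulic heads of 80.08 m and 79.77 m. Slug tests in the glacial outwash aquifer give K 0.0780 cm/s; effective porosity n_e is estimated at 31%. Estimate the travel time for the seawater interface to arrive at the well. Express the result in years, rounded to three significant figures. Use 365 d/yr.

Hydraulic gradient i = (80.08 − 79.77) / 96.2 = 0.31 / 96.2 = 0.003222
K = 0.0780 cm/s × 864 = 67.39 m/d
q = Ki = 67.39 × 0.003222 = 0.2172 m/d
v = Ki/n = 67.39·0.003222/0.31 = 0.7005 m/d
t = L / v = 4780 / 0.7005 = 6823 d
   = 6823 / 365 = 18.7 yr

18.7 years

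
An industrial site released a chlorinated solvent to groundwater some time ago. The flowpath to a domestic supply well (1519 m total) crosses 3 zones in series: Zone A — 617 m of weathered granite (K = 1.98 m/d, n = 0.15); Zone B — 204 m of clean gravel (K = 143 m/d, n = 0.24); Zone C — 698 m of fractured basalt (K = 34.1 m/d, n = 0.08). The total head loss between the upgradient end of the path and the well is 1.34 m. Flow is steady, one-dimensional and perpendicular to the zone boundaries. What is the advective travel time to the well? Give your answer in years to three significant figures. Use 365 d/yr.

Continuity: the same q passes through each zone, so ΔH = q·Σ(L_j/K_j) — the zones act as resistances in series.
Σ(L/K) = 617/1.98 + 204/143 + 698/34.1 = 311.6 + 1.427 + 20.47 = 333.5 d
q = ΔH / Σ(L/K) = 1.34 / 333.5 = 0.004018 m/d (same in every zone)
Zone A: v = q/n = 0.004018/0.15 = 0.02679 m/d → t_A = 617/0.02679 = 23030 d
Zone B: v = q/n = 0.004018/0.24 = 0.01674 m/d → t_B = 204/0.01674 = 12190 d
Zone C: v = q/n = 0.004018/0.08 = 0.05022 m/d → t_C = 698/0.05022 = 13900 d
Total t = 23030 + 12190 + 13900 = 49120 d
   = 49120 / 365 = 135 yr

135 years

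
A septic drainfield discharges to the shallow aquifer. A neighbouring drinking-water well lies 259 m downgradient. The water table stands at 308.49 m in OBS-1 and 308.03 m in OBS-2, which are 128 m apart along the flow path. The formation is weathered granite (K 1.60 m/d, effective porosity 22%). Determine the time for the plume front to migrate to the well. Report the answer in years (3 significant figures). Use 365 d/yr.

Hydraulic gradient i = (308.49 − 308.03) / 128 = 0.46 / 128 = 0.003594
Specific discharge q = 1.60 × 0.003594 = 0.005750 m/d
v = Ki/n = 1.60·0.003594/0.22 = 0.02614 m/d
t = L / v = 259 / 0.02614 = 9910 d
   = 9910 / 365 = 27.1 yr

27.1 years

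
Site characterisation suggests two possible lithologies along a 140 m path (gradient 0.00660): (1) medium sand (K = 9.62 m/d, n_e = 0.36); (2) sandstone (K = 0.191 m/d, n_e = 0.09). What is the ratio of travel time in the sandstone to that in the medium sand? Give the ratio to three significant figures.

12.6

Unit 1 (medium sand): v = 9.62×0.0066/0.36 = 0.1764 m/d, t = 140/0.1764 = 793.8 d
Unit 2 (sandstone): v = 0.191×0.0066/0.09 = 0.01401 m/d, t = 140/0.01401 = 9995 d
t(sandstone) / t(medium sand) = 9995/793.8 = 12.6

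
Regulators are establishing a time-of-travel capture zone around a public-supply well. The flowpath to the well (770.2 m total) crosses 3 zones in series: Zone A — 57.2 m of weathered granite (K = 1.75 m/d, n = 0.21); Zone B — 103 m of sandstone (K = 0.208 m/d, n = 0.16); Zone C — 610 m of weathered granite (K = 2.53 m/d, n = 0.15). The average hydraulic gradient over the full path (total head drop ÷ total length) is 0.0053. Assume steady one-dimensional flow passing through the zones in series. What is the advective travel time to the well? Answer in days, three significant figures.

22600 days

For zones in series the flux q is common to all zones; the equivalent conductivity is the harmonic (thickness-weighted) mean, K_eq = L_total / Σ(L_j/K_j).
Σ(L/K) = 57.2/1.75 + 103/0.208 + 610/2.53 = 32.69 + 495.2 + 241.1 = 769.0 d
K_eq = L_total / Σ(L/K) = 770.2 / 769.0 = 1.002 m/d
q = K_eq · i = 1.002 × 0.0053 = 0.005308 m/d (same in every zone)
Zone A: v = q/n = 0.005308/0.21 = 0.02528 m/d → t_A = 57.2/0.02528 = 2263 d
Zone B: v = q/n = 0.005308/0.16 = 0.03318 m/d → t_B = 103/0.03318 = 3105 d
Zone C: v = q/n = 0.005308/0.15 = 0.03539 m/d → t_C = 610/0.03539 = 17240 d
Total t = 2263 + 3105 + 17240 = 22600 d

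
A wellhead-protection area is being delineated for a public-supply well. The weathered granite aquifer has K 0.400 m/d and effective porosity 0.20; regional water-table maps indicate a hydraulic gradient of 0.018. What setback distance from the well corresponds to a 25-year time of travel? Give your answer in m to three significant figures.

Specific discharge q = 0.400 × 0.018 = 0.007200 m/d
Average linear velocity = 0.007200 / 0.20 = 0.03600 m/d
T = 25 yr × 365 = 9125 d
L = v × T = 0.03600 × 9125 = 328.5 m

329 m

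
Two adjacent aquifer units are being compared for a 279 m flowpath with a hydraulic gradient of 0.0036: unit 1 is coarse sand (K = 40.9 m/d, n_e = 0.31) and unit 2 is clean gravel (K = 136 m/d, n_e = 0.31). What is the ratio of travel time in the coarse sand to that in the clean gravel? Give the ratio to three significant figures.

3.33

Unit 1 (coarse sand): v = 40.9×0.0036/0.31 = 0.4750 m/d, t = 279/0.4750 = 587.4 d
Unit 2 (clean gravel): v = 136×0.0036/0.31 = 1.579 m/d, t = 279/1.579 = 176.7 d
t(coarse sand) / t(clean gravel) = 587.4/176.7 = 3.33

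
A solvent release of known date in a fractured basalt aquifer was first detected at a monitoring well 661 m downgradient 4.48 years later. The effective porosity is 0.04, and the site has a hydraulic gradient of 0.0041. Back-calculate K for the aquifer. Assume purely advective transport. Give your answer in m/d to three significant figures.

t = 4.48 years = 1635 d
v = L / t = 661 / 1635 = 0.4042 m/d
K = v · n / i = 0.4042 × 0.04 / 0.0041 = 3.94 m/d

3.94 m/d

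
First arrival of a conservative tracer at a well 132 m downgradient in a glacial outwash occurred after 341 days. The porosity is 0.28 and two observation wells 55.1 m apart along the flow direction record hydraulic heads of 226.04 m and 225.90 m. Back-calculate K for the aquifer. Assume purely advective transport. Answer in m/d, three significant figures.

42.7 m/d

Hydraulic gradient i = (226.04 − 225.90) / 55.1 = 0.14 / 55.1 = 0.002541
v = L / t = 132 / 341 = 0.3871 m/d
K = v · n / i = 0.3871 × 0.28 / 0.002541 = 42.7 m/d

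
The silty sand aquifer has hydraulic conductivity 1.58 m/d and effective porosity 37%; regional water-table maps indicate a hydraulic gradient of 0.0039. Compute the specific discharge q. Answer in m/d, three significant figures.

0.00616 m/d

Darcy flux q = K·i = 1.58 × 0.0039 = 0.006162 m/d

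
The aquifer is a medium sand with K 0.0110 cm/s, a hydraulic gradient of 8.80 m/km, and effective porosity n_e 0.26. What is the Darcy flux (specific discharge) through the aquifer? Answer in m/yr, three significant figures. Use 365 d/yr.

30.5 m/yr

K = 0.0110 cm/s × 864 = 9.504 m/d
Darcy flux q = K·i = 9.504 × 0.0088 = 0.08364 m/d
   = 0.08364 × 365 = 30.5 m/yr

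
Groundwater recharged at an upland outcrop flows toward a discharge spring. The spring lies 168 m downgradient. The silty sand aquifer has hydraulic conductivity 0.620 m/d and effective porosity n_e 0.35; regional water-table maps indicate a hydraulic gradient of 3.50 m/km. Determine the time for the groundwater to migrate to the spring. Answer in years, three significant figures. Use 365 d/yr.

Specific discharge q = 0.620 × 0.0035 = 0.002170 m/d
Average linear velocity = 0.002170 / 0.35 = 0.006200 m/d
t = L / v = 168 / 0.006200 = 27100 d
   = 27100 / 365 = 74.2 yr

74.2 years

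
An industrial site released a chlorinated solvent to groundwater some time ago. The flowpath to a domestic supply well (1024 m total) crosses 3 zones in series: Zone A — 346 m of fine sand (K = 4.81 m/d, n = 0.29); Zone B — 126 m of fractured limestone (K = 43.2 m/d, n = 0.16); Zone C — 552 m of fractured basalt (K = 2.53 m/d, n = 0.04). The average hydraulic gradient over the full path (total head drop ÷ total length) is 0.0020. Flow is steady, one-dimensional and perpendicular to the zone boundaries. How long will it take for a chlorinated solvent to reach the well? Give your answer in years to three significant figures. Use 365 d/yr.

55.9 years

For zones in series the flux q is common to all zones; the equivalent conductivity is the harmonic (thickness-weighted) mean, K_eq = L_total / Σ(L_j/K_j).
Σ(L/K) = 346/4.81 + 126/43.2 + 552/2.53 = 71.93 + 2.917 + 218.2 = 293.0 d
K_eq = L_total / Σ(L/K) = 1024 / 293.0 = 3.494 m/d
q = K_eq · i = 3.494 × 0.0020 = 0.006989 m/d (same in every zone)
Zone A: v = q/n = 0.006989/0.29 = 0.02410 m/d → t_A = 346/0.02410 = 14360 d
Zone B: v = q/n = 0.006989/0.16 = 0.04368 m/d → t_B = 126/0.04368 = 2885 d
Zone C: v = q/n = 0.006989/0.04 = 0.1747 m/d → t_C = 552/0.1747 = 3159 d
Total t = 14360 + 2885 + 3159 = 20400 d
   = 20400 / 365 = 55.9 yr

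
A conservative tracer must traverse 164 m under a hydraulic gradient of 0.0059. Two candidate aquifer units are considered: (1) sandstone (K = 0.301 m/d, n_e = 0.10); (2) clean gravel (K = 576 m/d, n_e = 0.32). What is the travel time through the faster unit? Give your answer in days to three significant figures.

15.4 days

Unit 1 (sandstone): v = 0.301×0.0059/0.10 = 0.01776 m/d, t = 164/0.01776 = 9235 d
Unit 2 (clean gravel): v = 576×0.0059/0.32 = 10.62 m/d, t = 164/10.62 = 15.44 d
Faster unit: t = 15.4 d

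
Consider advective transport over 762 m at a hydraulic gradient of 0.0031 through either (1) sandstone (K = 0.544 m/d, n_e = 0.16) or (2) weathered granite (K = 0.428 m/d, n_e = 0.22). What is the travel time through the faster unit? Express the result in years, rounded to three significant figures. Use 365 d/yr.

Unit 1 (sandstone): v = 0.544×0.0031/0.16 = 0.01054 m/d, t = 762/0.01054 = 72300 d
Unit 2 (weathered granite): v = 0.428×0.0031/0.22 = 0.006031 m/d, t = 762/0.006031 = 126300 d
Faster: 72300 d / 365 = 198 yr

198 years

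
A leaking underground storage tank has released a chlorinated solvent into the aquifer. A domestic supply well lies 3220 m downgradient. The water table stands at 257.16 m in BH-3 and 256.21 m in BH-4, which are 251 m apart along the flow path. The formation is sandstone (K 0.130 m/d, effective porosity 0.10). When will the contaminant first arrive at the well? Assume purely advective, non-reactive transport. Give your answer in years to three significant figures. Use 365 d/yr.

1790 years

Hydraulic gradient i = (257.16 − 256.21) / 251 = 0.95 / 251 = 0.003785
Specific discharge q = 0.130 × 0.003785 = 4.920e-4 m/d
v = Ki/n = 0.130·0.003785/0.10 = 0.004920 m/d
t = L / v = 3220 / 0.004920 = 654400 d
   = 654400 / 365 = 1790 yr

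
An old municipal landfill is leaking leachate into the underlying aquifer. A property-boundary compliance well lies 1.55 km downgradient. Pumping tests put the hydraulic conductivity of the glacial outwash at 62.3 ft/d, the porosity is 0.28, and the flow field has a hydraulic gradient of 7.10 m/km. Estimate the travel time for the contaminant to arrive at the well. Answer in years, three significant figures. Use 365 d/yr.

8.82 years

K = 62.3 ft/d × 0.3048 = 18.99 m/d
q = Ki = 18.99 × 0.0071 = 0.1348 m/d
Average linear velocity = 0.1348 / 0.28 = 0.4815 m/d
L = 1.55 km = 1550 m
t = L / v = 1550 / 0.4815 = 3219 d
   = 3219 / 365 = 8.82 yr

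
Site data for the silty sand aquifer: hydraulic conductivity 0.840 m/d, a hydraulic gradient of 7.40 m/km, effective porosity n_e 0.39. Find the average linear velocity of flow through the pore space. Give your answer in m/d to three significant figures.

q = Ki = 0.840 × 0.0074 = 0.006216 m/d
v_s = q/n_e = 0.006216/0.39 = 0.01594 m/d

0.0159 m/d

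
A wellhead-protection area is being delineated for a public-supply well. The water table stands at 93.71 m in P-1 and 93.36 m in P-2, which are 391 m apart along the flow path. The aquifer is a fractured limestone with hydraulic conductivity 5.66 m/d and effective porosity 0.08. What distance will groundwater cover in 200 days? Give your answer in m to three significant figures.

12.7 m

Hydraulic gradient i = (93.71 − 93.36) / 391 = 0.35 / 391 = 8.951e-4
q = Ki = 5.66 × 8.951e-4 = 0.005066 m/d
Average linear velocity = 0.005066 / 0.08 = 0.06333 m/d
L = v × T = 0.06333 × 200 = 12.67 m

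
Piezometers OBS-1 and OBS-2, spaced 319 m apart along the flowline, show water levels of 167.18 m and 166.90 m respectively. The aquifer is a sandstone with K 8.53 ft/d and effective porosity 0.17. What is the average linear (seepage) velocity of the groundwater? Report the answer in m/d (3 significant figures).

Hydraulic gradient i = (167.18 − 166.90) / 319 = 0.28 / 319 = 8.777e-4
K = 8.53 ft/d × 0.3048 = 2.600 m/d
Darcy flux q = K·i = 2.600 × 8.777e-4 = 0.002282 m/d
Average linear velocity = 0.002282 / 0.17 = 0.01342 m/d

0.0134 m/d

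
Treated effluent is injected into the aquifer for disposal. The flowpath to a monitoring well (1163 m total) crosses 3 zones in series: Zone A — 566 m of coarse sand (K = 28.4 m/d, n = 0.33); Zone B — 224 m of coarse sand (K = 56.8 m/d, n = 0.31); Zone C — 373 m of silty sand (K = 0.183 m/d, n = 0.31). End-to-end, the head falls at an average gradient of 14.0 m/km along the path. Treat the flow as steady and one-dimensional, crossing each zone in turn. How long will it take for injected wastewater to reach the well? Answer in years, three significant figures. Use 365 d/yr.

Steady 1-D flow in series ⇒ the Darcy flux q is identical in every zone and the zone head losses add (resistances L/K in series).
Σ(L/K) = 566/28.4 + 224/56.8 + 373/0.183 = 19.93 + 3.944 + 2038 = 2062 d
K_eq = L_total / Σ(L/K) = 1163 / 2062 = 0.5640 m/d
q = K_eq · i = 0.5640 × 0.014 = 0.007896 m/d (same in every zone)
Zone A: v = q/n = 0.007896/0.33 = 0.02393 m/d → t_A = 566/0.02393 = 23660 d
Zone B: v = q/n = 0.007896/0.31 = 0.02547 m/d → t_B = 224/0.02547 = 8795 d
Zone C: v = q/n = 0.007896/0.31 = 0.02547 m/d → t_C = 373/0.02547 = 14640 d
Total t = 23660 + 8795 + 14640 = 47100 d
   = 47100 / 365 = 129 yr

129 years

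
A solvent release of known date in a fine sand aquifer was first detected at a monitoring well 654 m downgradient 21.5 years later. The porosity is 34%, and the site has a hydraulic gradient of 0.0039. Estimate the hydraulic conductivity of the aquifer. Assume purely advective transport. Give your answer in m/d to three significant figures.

7.27 m/d

t = 21.5 years = 7848 d
v = L / t = 654 / 7848 = 0.08334 m/d
K = v · n / i = 0.08334 × 0.34 / 0.0039 = 7.27 m/d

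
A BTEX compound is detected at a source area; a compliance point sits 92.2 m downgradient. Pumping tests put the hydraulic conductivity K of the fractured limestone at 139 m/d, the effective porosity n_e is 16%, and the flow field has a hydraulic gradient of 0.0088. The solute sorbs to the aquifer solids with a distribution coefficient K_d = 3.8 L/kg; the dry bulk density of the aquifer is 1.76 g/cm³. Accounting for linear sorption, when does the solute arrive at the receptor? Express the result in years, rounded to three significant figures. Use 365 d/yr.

q = Ki = 139 × 0.0088 = 1.223 m/d
v = Ki/n = 139·0.0088/0.16 = 7.645 m/d
Retardation R = 1 + ρ_b·K_d/n = 1 + 1.76×3.8/0.16 = 42.80
Contaminant velocity v_c = v/R = 7.645/42.80 = 0.1786 m/d
t = L/v_c = 92.2/0.1786 = 516.2 d
   = 516.2/365 = 1.41 yr

1.41 years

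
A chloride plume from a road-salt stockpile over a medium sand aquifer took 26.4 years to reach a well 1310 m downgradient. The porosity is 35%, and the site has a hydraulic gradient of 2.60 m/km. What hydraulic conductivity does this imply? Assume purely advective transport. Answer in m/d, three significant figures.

t = 26.4 years = 9636 d
v = L / t = 1310 / 9636 = 0.1359 m/d
K = v · n / i = 0.1359 × 0.35 / 0.0026 = 18.3 m/d

18.3 m/d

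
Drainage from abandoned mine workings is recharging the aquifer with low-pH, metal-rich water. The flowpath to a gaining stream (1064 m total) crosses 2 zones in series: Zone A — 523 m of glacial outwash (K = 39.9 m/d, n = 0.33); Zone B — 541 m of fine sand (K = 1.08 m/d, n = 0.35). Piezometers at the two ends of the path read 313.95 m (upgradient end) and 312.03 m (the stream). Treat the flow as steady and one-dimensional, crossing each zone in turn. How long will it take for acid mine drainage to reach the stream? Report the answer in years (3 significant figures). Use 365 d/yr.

265 years

Total head drop ΔH = 313.95 − 312.03 = 1.92 m
Steady 1-D flow in series ⇒ the Darcy flux q is identical in every zone and the zone head losses add (resistances L/K in series).
Σ(L/K) = 523/39.9 + 541/1.08 = 13.11 + 500.9 = 514.0 d
q = ΔH / Σ(L/K) = 1.92 / 514.0 = 0.003735 m/d (same in every zone)
Zone A: v = q/n = 0.003735/0.33 = 0.01132 m/d → t_A = 523/0.01132 = 46210 d
Zone B: v = q/n = 0.003735/0.35 = 0.01067 m/d → t_B = 541/0.01067 = 50690 d
Total t = 46210 + 50690 = 96900 d
   = 96900 / 365 = 265 yr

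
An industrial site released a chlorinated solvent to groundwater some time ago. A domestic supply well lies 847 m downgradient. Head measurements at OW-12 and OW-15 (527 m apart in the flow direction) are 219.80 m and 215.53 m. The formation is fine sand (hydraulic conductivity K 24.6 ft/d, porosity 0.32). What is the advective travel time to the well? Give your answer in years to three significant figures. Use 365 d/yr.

12.2 years

Hydraulic gradient i = (219.80 − 215.53) / 527 = 4.27 / 527 = 0.008102
K = 24.6 ft/d × 0.3048 = 7.498 m/d
Darcy flux q = K·i = 7.498 × 0.008102 = 0.06075 m/d
v = Ki/n = 7.498·0.008102/0.32 = 0.1899 m/d
t = L / v = 847 / 0.1899 = 4461 d
   = 4461 / 365 = 12.2 yr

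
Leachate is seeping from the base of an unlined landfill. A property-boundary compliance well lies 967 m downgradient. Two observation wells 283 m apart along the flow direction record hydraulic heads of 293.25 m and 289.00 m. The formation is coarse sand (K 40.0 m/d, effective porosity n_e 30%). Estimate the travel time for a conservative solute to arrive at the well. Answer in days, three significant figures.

Hydraulic gradient i = (293.25 − 289.00) / 283 = 4.25 / 283 = 0.01502
q = Ki = 40.0 × 0.01502 = 0.6007 m/d
Average linear velocity = 0.6007 / 0.30 = 2.002 m/d
t = L / v = 967 / 2.002 = 482.9 d

483 days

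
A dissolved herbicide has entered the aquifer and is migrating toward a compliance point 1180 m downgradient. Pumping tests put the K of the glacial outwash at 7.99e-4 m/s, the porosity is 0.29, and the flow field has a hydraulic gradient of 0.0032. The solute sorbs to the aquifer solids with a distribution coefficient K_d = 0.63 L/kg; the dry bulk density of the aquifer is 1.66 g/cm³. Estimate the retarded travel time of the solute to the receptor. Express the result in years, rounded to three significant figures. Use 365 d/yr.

19.5 years

K = 7.99e-4 m/s × 86400 s/d = 69.03 m/d
q = Ki = 69.03 × 0.0032 = 0.2209 m/d
v_s = q/n_e = 0.2209/0.29 = 0.7618 m/d
Retardation R = 1 + ρ_b·K_d/n = 1 + 1.66×0.63/0.29 = 4.606
Contaminant velocity v_c = v/R = 0.7618/4.606 = 0.1654 m/d
t = L/v_c = 1180/0.1654 = 7135 d
   = 7135/365 = 19.5 yr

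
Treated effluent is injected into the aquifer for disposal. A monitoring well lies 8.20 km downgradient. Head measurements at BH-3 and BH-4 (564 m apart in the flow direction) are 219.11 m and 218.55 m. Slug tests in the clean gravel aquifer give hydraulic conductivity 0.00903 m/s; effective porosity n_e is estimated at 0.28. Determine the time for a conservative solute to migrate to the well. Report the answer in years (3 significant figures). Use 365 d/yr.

8.12 years

Hydraulic gradient i = (219.11 − 218.55) / 564 = 0.56 / 564 = 9.929e-4
K = 0.00903 m/s × 86400 s/d = 780.2 m/d
Specific discharge q = 780.2 × 9.929e-4 = 0.7747 m/d
Seepage velocity v = q / n = 0.7747 / 0.28 = 2.767 m/d
L = 8.20 km = 8200 m
t = L / v = 8200 / 2.767 = 2964 d
   = 2964 / 365 = 8.12 yr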